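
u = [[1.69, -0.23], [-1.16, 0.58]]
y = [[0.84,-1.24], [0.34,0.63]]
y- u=[[-0.85, -1.01],[1.50, 0.05]]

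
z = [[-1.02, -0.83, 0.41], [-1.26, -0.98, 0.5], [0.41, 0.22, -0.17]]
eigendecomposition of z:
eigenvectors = [[0.62,0.5,0.23],[0.75,-0.2,0.19],[-0.21,0.84,0.95]]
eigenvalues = [-2.16, 0.02, -0.03]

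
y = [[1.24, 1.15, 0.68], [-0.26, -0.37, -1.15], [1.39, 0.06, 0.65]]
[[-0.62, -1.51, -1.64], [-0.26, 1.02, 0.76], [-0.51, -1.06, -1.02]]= y @ [[-0.55,-0.44,-0.55], [-0.19,-0.46,-0.64], [0.41,-0.64,-0.33]]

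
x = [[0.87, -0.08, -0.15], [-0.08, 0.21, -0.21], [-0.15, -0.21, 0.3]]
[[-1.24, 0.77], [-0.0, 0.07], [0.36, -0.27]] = x@[[-1.22, 1.09], [0.45, 1.28], [0.92, 0.53]]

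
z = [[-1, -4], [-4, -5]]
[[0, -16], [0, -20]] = z @ [[0, 0], [0, 4]]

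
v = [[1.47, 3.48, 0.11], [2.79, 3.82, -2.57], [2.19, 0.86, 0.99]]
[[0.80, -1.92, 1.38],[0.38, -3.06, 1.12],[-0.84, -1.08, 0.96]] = v@[[-0.54, -0.42, 0.21],  [0.46, -0.38, 0.30],  [-0.05, 0.17, 0.24]]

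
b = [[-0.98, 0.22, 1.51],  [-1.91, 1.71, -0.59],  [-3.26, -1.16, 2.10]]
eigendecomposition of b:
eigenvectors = [[-0.26+0.45j,(-0.26-0.45j),0.19+0.00j], [(-0.49-0.06j),(-0.49+0.06j),-0.79+0.00j], [-0.70+0.00j,-0.70-0.00j,(0.58+0j)]]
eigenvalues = [(0.11+1.98j), (0.11-1.98j), (2.6+0j)]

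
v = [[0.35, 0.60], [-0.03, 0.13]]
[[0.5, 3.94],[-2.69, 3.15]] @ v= [[0.06, 0.81], [-1.04, -1.20]]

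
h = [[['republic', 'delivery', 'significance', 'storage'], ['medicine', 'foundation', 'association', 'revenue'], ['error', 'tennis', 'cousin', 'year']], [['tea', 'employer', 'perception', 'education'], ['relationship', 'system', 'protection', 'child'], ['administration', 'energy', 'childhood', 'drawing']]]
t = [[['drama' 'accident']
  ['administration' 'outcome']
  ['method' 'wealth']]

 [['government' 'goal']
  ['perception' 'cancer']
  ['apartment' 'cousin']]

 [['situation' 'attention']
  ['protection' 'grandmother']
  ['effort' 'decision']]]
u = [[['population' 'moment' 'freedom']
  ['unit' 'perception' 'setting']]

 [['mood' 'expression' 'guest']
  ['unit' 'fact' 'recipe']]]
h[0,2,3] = 'year'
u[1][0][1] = 'expression'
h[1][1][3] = 'child'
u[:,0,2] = ['freedom', 'guest']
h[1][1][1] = 'system'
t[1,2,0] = 'apartment'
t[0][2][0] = 'method'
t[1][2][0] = 'apartment'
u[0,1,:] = ['unit', 'perception', 'setting']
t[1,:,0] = ['government', 'perception', 'apartment']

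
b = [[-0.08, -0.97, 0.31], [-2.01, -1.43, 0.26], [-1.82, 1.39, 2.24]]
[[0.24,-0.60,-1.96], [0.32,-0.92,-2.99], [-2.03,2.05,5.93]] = b @ [[0.08, -0.03, -0.06], [-0.44, 0.76, 2.38], [-0.57, 0.42, 1.12]]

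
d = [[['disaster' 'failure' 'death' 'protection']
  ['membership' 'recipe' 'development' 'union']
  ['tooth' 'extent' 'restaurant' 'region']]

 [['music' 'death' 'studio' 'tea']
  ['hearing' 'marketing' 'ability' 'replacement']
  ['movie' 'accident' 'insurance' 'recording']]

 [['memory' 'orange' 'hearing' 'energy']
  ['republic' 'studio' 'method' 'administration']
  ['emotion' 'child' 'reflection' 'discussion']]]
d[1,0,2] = 'studio'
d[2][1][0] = 'republic'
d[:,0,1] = ['failure', 'death', 'orange']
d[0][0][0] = 'disaster'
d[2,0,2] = 'hearing'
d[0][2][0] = 'tooth'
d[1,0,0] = 'music'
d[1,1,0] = 'hearing'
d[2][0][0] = 'memory'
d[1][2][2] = 'insurance'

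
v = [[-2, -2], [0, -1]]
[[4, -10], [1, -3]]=v @ [[-1, 2], [-1, 3]]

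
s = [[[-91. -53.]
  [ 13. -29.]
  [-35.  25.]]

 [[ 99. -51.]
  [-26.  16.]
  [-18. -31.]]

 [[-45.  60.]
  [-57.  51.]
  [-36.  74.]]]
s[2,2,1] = 74.0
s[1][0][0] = 99.0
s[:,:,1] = [[-53.0, -29.0, 25.0], [-51.0, 16.0, -31.0], [60.0, 51.0, 74.0]]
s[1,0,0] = 99.0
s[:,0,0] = [-91.0, 99.0, -45.0]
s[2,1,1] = 51.0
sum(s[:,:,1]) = 62.0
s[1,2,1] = -31.0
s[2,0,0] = -45.0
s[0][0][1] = -53.0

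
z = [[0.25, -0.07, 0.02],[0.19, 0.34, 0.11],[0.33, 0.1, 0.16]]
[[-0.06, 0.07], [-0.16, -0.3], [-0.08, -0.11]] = z @ [[-0.42, 0.09], [-0.45, -0.79], [0.65, -0.40]]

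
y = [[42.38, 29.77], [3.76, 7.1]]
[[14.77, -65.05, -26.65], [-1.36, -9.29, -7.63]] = y @ [[0.77, -0.98, 0.2],  [-0.60, -0.79, -1.18]]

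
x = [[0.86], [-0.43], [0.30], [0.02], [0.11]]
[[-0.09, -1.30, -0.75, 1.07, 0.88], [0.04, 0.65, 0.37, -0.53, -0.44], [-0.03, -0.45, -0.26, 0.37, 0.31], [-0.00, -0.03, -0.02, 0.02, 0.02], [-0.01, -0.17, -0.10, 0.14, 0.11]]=x @[[-0.1, -1.51, -0.87, 1.24, 1.02]]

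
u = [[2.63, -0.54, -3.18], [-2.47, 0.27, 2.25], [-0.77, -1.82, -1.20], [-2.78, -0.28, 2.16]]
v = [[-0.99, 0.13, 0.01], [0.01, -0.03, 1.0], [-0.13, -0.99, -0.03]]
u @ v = [[-2.2, 3.51, -0.42], [2.16, -2.56, 0.18], [0.90, 1.14, -1.79], [2.47, -2.49, -0.37]]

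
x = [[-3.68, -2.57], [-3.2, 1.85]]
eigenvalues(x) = [-4.9, 3.07]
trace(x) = -1.83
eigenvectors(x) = [[-0.90, 0.36],[-0.43, -0.93]]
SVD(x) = [[-0.84, -0.54], [-0.54, 0.84]] @ diag([4.96375777091268, 3.0283508369579617]) @ [[0.97, 0.24],  [-0.24, 0.97]]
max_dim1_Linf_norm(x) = 3.68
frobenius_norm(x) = 5.81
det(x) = -15.03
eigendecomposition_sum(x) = [[-4.15, -1.58],  [-1.97, -0.75]] + [[0.47, -0.99], [-1.23, 2.60]]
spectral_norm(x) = 4.96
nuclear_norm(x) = 7.99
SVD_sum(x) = [[-4.06, -0.98],[-2.60, -0.63]] + [[0.38, -1.59], [-0.60, 2.48]]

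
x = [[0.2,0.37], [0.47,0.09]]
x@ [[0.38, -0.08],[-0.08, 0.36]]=[[0.05, 0.12], [0.17, -0.01]]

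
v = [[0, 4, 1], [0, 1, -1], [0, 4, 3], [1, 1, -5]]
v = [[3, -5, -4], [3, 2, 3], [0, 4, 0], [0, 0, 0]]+[[-3, 9, 5], [-3, -1, -4], [0, 0, 3], [1, 1, -5]]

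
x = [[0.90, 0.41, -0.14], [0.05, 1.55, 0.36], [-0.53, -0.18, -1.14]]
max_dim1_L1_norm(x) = 1.96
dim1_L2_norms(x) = [1.0, 1.59, 1.27]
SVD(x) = [[0.32, 0.08, -0.94], [0.83, -0.51, 0.24], [-0.46, -0.86, -0.23]] @ diag([1.782380915227849, 1.1070205253687253, 0.8618722813989842]) @ [[0.32, 0.84, 0.44],[0.45, -0.54, 0.71],[-0.83, 0.03, 0.55]]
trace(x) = 1.31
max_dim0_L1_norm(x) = 2.14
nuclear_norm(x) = 3.75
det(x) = -1.70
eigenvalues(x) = [-1.17, 0.97, 1.51]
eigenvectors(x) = [[-0.09, 0.97, 0.58], [0.13, 0.07, 0.8], [-0.99, -0.25, -0.17]]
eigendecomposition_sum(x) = [[-0.03, -0.0, -0.11],[0.04, 0.00, 0.15],[-0.29, -0.03, -1.14]] + [[0.97, -0.74, -0.19], [0.07, -0.05, -0.01], [-0.25, 0.19, 0.05]] + [[-0.04, 1.15, 0.16],[-0.06, 1.60, 0.22],[0.01, -0.34, -0.05]]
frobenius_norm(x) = 2.27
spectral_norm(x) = 1.78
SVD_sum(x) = [[0.18, 0.48, 0.25], [0.48, 1.24, 0.64], [-0.26, -0.69, -0.36]] + [[0.04,  -0.05,  0.06], [-0.25,  0.3,  -0.4], [-0.43,  0.51,  -0.68]] + [[0.68, -0.03, -0.45], [-0.17, 0.01, 0.12], [0.16, -0.01, -0.11]]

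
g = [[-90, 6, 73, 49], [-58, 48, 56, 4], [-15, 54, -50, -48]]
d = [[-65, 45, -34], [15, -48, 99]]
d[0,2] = -34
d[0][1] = 45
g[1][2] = 56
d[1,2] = 99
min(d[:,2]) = -34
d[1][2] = 99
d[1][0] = 15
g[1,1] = 48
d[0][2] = -34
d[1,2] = 99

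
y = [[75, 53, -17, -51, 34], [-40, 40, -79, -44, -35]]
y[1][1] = 40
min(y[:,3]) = -51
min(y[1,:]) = -79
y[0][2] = -17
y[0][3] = -51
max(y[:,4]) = 34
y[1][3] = -44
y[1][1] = 40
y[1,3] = -44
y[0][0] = 75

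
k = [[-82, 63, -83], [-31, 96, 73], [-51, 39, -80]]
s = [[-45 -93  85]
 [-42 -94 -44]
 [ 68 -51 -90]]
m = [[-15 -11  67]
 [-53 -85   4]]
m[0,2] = 67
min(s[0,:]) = -93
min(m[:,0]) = -53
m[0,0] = -15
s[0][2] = 85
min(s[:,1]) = -94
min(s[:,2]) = -90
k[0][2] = -83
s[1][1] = -94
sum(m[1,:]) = -134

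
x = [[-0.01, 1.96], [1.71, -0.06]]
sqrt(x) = [[(0.68+0.67j), 0.72-0.73j],[0.63-0.64j, 0.66+0.69j]]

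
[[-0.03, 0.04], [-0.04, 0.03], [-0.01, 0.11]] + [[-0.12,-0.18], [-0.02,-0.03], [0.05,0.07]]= [[-0.15, -0.14], [-0.06, 0.0], [0.04, 0.18]]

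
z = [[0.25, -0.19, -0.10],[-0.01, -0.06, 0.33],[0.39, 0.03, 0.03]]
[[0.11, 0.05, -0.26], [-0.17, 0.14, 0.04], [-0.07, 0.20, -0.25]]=z @ [[-0.1,0.48,-0.68], [-0.38,0.11,0.4], [-0.60,0.45,0.16]]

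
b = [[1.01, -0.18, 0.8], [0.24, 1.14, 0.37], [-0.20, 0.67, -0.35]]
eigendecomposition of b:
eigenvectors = [[0.52, 0.91, 0.28],[0.13, -0.27, 0.9],[-0.84, -0.32, 0.32]]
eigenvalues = [-0.33, 0.78, 1.35]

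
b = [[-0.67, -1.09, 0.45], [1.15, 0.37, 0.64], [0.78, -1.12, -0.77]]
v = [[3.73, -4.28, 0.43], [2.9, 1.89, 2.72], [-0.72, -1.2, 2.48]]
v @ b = [[-7.09,  -6.13,  -1.39],[2.35,  -5.51,  0.42],[1.04,  -2.44,  -3.00]]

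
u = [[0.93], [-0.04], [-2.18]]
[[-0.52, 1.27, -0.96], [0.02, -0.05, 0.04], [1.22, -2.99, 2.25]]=u@[[-0.56, 1.37, -1.03]]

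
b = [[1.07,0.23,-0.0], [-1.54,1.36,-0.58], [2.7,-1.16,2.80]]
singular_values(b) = [4.52, 1.03, 0.85]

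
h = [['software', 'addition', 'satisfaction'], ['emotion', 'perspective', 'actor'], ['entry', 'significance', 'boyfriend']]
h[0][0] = 'software'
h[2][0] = 'entry'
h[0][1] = 'addition'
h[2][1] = 'significance'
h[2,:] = ['entry', 'significance', 'boyfriend']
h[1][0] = 'emotion'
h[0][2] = 'satisfaction'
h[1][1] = 'perspective'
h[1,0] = 'emotion'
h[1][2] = 'actor'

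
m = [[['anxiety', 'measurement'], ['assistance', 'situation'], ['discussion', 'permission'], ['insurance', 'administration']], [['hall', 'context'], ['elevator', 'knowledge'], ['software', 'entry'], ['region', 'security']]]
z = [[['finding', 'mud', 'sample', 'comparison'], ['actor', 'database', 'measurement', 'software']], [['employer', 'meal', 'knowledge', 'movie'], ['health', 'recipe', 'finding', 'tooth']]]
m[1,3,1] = 'security'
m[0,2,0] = 'discussion'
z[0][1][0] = 'actor'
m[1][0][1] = 'context'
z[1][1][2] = 'finding'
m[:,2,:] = [['discussion', 'permission'], ['software', 'entry']]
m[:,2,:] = [['discussion', 'permission'], ['software', 'entry']]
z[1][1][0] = 'health'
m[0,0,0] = 'anxiety'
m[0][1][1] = 'situation'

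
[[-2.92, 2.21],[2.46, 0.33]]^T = [[-2.92, 2.46], [2.21, 0.33]]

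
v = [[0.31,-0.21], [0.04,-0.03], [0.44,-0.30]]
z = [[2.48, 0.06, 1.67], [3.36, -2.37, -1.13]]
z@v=[[1.51, -1.02], [0.45, -0.3]]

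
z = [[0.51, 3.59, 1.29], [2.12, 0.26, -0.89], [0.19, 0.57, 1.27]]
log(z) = [[1.05+1.60j,(0.26-2.01j),-0.19-1.08j], [(0.07-1.29j),(0.94+1.62j),(0.22+0.87j)], [(0.19+0.12j),0.17-0.15j,0.14-0.08j]]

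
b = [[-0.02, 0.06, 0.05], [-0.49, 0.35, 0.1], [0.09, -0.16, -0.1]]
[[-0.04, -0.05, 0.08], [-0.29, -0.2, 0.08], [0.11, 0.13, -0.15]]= b@[[0.11,-0.45,0.25], [-0.72,-1.32,0.16], [0.17,0.37,1.49]]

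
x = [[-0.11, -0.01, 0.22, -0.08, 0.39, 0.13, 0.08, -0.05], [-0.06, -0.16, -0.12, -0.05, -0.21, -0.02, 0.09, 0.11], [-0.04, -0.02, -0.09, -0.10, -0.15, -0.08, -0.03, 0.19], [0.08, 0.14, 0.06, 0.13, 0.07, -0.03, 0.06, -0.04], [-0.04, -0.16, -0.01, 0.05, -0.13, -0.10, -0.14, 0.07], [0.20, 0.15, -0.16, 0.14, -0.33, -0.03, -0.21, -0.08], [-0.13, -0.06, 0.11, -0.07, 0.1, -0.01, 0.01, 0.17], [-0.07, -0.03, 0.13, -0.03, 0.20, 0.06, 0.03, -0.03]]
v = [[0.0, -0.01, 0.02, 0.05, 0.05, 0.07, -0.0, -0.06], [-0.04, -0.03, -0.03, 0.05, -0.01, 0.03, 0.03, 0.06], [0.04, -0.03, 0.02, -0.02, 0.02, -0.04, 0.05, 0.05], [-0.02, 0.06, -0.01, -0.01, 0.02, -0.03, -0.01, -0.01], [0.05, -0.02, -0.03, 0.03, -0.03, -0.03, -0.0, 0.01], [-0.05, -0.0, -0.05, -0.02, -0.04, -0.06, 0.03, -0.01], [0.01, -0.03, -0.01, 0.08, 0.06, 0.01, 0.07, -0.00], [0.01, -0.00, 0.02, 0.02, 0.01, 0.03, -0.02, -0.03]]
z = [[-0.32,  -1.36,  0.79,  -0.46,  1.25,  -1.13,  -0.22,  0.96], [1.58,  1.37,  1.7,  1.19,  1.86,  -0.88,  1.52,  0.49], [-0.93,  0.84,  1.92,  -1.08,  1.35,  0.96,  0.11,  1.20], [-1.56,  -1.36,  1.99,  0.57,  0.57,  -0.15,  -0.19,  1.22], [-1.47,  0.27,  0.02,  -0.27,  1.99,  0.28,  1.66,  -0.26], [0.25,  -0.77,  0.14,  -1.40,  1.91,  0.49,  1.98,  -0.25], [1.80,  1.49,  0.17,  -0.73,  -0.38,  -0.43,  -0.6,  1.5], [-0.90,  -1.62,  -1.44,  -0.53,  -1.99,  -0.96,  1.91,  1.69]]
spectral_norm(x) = 0.79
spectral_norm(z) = 5.46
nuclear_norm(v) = 0.65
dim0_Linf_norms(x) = [0.2, 0.16, 0.22, 0.14, 0.39, 0.13, 0.21, 0.19]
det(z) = -330.44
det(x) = 0.00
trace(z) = 7.11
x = v @ z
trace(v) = -0.07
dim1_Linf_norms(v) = [0.07, 0.06, 0.05, 0.06, 0.05, 0.06, 0.08, 0.03]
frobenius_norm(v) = 0.28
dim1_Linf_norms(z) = [1.36, 1.86, 1.92, 1.99, 1.99, 1.98, 1.8, 1.99]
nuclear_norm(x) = 1.94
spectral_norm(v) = 0.17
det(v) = 0.00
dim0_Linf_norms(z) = [1.8, 1.62, 1.99, 1.4, 1.99, 1.13, 1.98, 1.69]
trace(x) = -0.41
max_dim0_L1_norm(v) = 0.3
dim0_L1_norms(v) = [0.22, 0.18, 0.19, 0.28, 0.24, 0.3, 0.21, 0.23]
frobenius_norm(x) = 1.00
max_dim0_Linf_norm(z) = 1.99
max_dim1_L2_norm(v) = 0.13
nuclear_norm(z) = 23.17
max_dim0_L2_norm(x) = 0.63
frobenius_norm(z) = 9.43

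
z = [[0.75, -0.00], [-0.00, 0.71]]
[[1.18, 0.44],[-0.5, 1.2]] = z @ [[1.58,0.59],[-0.7,1.69]]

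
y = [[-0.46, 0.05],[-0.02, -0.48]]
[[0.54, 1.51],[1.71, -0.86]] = y@[[-1.56, -3.07], [-3.50, 1.91]]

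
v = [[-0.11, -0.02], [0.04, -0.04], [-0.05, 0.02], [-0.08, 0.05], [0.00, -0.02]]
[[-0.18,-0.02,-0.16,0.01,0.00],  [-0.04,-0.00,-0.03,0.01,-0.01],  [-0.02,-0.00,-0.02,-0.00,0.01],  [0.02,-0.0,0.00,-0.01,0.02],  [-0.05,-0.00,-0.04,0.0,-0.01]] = v@[[1.24, 0.16, 1.15, -0.06, -0.08], [2.32, 0.20, 1.87, -0.20, 0.27]]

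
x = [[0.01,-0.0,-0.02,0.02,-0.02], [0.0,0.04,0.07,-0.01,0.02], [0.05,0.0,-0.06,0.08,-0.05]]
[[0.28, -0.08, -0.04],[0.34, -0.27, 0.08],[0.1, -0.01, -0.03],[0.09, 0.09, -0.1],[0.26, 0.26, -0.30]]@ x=[[0.00, -0.00, -0.01, 0.0, -0.01], [0.01, -0.01, -0.03, 0.02, -0.02], [-0.00, -0.00, -0.0, -0.00, -0.00], [-0.00, 0.0, 0.01, -0.01, 0.01], [-0.01, 0.01, 0.03, -0.02, 0.02]]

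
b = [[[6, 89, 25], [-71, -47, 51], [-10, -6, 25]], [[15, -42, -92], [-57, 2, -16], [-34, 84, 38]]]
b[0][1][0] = -71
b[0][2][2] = 25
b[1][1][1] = 2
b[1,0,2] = -92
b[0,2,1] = -6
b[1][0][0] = 15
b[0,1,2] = 51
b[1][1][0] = -57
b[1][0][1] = -42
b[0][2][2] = 25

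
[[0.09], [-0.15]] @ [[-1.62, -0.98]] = [[-0.15, -0.09], [0.24, 0.15]]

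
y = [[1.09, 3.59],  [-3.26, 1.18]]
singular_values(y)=[3.78, 3.44]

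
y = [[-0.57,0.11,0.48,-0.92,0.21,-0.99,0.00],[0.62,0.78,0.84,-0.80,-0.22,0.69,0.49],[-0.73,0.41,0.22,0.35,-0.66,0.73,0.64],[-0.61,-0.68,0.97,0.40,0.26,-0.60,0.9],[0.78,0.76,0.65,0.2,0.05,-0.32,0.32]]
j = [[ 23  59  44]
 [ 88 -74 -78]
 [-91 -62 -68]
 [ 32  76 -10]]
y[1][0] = 0.618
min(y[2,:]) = -0.733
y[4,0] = 0.781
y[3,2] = 0.967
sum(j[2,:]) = -221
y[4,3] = 0.201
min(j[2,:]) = -91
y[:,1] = [0.107, 0.781, 0.412, -0.679, 0.759]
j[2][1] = -62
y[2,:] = [-0.733, 0.412, 0.222, 0.352, -0.657, 0.731, 0.639]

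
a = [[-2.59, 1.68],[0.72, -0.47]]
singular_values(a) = [3.2, 0.0]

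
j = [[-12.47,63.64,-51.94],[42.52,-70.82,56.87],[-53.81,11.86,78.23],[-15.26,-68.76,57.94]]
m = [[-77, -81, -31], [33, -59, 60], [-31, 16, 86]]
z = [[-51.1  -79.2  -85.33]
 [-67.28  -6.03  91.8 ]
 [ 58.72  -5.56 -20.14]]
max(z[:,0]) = 58.72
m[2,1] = 16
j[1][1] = -70.82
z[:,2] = [-85.33, 91.8, -20.14]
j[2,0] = -53.81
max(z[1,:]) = 91.8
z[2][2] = -20.14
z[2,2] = -20.14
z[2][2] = -20.14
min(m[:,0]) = -77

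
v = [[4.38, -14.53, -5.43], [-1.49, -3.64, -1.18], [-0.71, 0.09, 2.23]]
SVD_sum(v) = [[3.93, -14.6, -5.55], [0.82, -3.03, -1.15], [-0.25, 0.93, 0.35]] + [[0.31, 0.13, -0.13],[-1.87, -0.81, 0.80],[-1.19, -0.51, 0.51]] + [[0.14, -0.06, 0.26],  [-0.44, 0.2, -0.83],  [0.73, -0.32, 1.37]]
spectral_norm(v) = 16.49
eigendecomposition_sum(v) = [[-1.11,-6.91,-1.73], [-0.76,-4.71,-1.18], [-0.09,-0.55,-0.14]] + [[5.42, -7.44, -4.33], [-0.67, 0.92, 0.53], [-0.82, 1.13, 0.66]] + [[0.07,-0.18,0.64], [-0.06,0.15,-0.53], [0.2,-0.49,1.71]]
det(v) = -80.78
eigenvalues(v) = [-5.96, 6.99, 1.94]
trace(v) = 2.97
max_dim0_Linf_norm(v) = 14.53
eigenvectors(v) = [[0.82, 0.98, 0.34], [0.56, -0.12, -0.28], [0.07, -0.15, 0.9]]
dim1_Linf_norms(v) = [14.53, 3.64, 2.23]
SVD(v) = [[-0.98,0.14,0.16],[-0.20,-0.84,-0.51],[0.06,-0.53,0.84]] @ diag([16.48602055708087, 2.6147609289937335, 1.8739134120109864]) @ [[-0.24, 0.91, 0.34], [0.85, 0.37, -0.37], [0.46, -0.21, 0.86]]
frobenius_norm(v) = 16.80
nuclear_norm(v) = 20.97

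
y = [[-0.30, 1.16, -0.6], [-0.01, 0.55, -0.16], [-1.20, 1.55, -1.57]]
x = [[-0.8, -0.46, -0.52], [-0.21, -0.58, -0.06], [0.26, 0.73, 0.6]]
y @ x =[[-0.16, -0.97, -0.27], [-0.15, -0.43, -0.12], [0.23, -1.49, -0.41]]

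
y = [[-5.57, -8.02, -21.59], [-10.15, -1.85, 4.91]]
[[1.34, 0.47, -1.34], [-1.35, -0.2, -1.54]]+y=[[-4.23, -7.55, -22.93], [-11.50, -2.05, 3.37]]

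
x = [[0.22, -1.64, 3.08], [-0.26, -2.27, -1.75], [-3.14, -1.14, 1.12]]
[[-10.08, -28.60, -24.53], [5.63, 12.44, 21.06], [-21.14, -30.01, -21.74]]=x @ [[5.46, 5.93, 4.39],  [-0.20, 0.94, -2.41],  [-3.77, -9.21, -9.56]]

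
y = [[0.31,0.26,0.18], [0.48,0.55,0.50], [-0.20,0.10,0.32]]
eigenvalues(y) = [0.01, 0.38, 0.8]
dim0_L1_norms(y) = [0.99, 0.91, 1.0]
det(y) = 0.00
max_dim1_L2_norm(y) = 0.88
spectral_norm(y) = 0.99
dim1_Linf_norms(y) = [0.31, 0.55, 0.32]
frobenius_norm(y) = 1.06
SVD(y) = [[-0.43, 0.27, 0.86], [-0.89, 0.02, -0.45], [-0.14, -0.96, 0.23]] @ diag([0.9935968345659827, 0.37966846274099464, 0.0041459305770300495]) @ [[-0.54, -0.62, -0.57],[0.75, -0.04, -0.66],[0.38, -0.78, 0.49]]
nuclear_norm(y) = 1.38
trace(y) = 1.18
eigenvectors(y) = [[0.38, -0.48, 0.47], [-0.78, -0.58, 0.88], [0.49, 0.66, -0.01]]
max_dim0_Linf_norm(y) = 0.55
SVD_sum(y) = [[0.23, 0.27, 0.25], [0.48, 0.55, 0.51], [0.07, 0.09, 0.08]] + [[0.08, -0.0, -0.07], [0.01, -0.0, -0.0], [-0.27, 0.02, 0.24]] + [[0.0, -0.00, 0.0], [-0.00, 0.0, -0.0], [0.0, -0.0, 0.00]]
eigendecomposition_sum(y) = [[0.0, -0.00, 0.0], [-0.0, 0.00, -0.0], [0.0, -0.00, 0.0]] + [[0.14, -0.08, -0.24], [0.18, -0.1, -0.29], [-0.20, 0.11, 0.33]] + [[0.16, 0.34, 0.42], [0.31, 0.64, 0.79], [-0.00, -0.01, -0.01]]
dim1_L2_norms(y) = [0.44, 0.88, 0.39]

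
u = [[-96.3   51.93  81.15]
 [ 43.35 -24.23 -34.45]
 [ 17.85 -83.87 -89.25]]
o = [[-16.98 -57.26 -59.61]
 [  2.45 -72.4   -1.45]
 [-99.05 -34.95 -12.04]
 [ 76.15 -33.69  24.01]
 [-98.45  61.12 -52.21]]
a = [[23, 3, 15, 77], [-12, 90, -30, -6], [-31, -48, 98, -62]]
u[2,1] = -83.87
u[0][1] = 51.93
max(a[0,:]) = 77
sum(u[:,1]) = -56.17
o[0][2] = -59.61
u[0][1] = 51.93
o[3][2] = 24.01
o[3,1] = -33.69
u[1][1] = -24.23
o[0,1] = -57.26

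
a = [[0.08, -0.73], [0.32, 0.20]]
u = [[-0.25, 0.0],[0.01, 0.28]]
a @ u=[[-0.03, -0.2],[-0.08, 0.06]]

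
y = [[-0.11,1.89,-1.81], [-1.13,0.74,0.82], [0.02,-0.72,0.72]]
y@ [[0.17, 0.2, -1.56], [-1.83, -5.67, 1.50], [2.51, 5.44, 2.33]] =[[-8.02, -20.58, -1.21], [0.51, 0.04, 4.78], [3.13, 8.00, 0.57]]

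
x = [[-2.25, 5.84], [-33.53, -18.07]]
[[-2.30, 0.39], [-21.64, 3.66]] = x@[[0.71,-0.12], [-0.12,0.02]]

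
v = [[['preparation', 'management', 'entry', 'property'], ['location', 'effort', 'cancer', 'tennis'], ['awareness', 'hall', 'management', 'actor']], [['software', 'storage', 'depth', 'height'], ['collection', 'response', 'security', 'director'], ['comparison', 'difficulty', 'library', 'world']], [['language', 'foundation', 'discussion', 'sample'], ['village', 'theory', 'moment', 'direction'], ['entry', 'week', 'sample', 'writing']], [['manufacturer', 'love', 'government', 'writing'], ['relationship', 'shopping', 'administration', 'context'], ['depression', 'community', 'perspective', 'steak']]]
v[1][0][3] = 'height'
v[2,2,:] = ['entry', 'week', 'sample', 'writing']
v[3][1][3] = 'context'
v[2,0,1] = 'foundation'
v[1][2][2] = 'library'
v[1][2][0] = 'comparison'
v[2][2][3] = 'writing'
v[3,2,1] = 'community'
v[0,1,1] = 'effort'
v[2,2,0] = 'entry'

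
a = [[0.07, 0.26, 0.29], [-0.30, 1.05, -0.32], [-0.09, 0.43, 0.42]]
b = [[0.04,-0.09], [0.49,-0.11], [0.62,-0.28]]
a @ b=[[0.31, -0.12], [0.30, 0.00], [0.47, -0.16]]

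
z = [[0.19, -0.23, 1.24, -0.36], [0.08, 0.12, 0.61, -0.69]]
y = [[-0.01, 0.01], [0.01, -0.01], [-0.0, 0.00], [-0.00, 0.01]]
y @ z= [[-0.0, 0.0, -0.01, -0.0],[0.00, -0.00, 0.01, 0.0],[0.00, 0.0, 0.0, 0.0],[0.00, 0.0, 0.01, -0.01]]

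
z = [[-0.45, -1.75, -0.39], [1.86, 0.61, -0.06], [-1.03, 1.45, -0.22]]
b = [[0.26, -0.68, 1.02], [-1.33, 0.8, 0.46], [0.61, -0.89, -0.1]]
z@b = [[1.97, -0.75, -1.23], [-0.36, -0.72, 2.18], [-2.33, 2.06, -0.36]]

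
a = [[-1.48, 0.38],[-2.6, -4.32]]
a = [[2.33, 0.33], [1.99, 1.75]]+[[-3.81, 0.05], [-4.59, -6.07]]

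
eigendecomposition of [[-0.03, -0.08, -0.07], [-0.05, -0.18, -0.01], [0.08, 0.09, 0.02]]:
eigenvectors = [[0.70+0.00j, (0.7-0j), (0.23+0j)],[-0.16+0.09j, -0.16-0.09j, 0.86+0.00j],[-0.11-0.68j, -0.11+0.68j, (-0.46+0j)]]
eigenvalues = [(-0+0.06j), (-0-0.06j), (-0.19+0j)]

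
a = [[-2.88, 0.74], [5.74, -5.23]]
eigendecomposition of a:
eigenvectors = [[0.53, -0.20], [0.85, 0.98]]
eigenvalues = [-1.68, -6.43]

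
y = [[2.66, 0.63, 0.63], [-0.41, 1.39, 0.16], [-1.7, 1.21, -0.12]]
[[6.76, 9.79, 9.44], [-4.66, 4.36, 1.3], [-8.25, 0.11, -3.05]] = y @ [[3.17, 2.64, 3.49], [-2.39, 3.85, 2.19], [-0.27, 0.54, -1.94]]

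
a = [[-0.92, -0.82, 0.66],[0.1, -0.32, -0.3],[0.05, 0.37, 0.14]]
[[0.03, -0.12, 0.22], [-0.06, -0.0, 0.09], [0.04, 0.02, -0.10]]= a@[[-0.13,-0.02,-0.11],[0.12,0.09,-0.23],[0.02,-0.1,-0.1]]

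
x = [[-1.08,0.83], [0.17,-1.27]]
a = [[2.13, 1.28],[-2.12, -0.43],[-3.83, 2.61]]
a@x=[[-2.08, 0.14], [2.22, -1.21], [4.58, -6.49]]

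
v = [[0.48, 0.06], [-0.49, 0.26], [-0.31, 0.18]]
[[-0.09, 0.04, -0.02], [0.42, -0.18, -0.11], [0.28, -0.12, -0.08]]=v@[[-0.31, 0.14, 0.01], [1.02, -0.43, -0.41]]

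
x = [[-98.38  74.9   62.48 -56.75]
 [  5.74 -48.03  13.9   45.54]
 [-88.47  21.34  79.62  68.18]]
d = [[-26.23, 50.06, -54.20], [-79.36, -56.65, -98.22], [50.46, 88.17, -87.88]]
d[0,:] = [-26.23, 50.06, -54.2]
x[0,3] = -56.75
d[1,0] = -79.36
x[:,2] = [62.48, 13.9, 79.62]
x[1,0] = 5.74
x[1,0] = 5.74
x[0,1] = 74.9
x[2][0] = -88.47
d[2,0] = 50.46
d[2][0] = 50.46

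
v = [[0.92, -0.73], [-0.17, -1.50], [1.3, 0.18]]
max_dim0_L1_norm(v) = 2.41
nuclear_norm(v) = 3.28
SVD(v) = [[-0.63, 0.30], [-0.73, -0.54], [-0.26, 0.79]] @ diag([1.7063371886858332, 1.5713094534520329]) @ [[-0.47,0.88], [0.88,0.47]]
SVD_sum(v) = [[0.50,-0.95],[0.58,-1.1],[0.21,-0.40]] + [[0.42, 0.22], [-0.75, -0.4], [1.09, 0.58]]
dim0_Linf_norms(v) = [1.3, 1.5]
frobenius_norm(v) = 2.32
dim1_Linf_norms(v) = [0.92, 1.5, 1.3]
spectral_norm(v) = 1.71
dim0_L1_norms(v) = [2.39, 2.41]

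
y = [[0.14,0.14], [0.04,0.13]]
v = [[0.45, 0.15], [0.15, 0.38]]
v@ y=[[0.07, 0.08], [0.04, 0.07]]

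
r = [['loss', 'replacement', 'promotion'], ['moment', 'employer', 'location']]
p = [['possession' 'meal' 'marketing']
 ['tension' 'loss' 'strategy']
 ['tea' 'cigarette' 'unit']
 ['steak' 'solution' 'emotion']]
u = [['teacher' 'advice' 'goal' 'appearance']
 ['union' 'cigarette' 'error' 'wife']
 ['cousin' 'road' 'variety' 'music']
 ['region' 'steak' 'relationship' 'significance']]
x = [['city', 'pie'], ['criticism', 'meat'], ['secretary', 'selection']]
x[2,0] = 'secretary'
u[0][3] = 'appearance'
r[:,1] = ['replacement', 'employer']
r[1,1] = 'employer'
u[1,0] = 'union'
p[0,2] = 'marketing'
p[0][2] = 'marketing'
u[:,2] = ['goal', 'error', 'variety', 'relationship']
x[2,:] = ['secretary', 'selection']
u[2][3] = 'music'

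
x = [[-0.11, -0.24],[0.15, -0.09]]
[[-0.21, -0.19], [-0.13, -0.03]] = x@[[-0.29, 0.22], [1.01, 0.68]]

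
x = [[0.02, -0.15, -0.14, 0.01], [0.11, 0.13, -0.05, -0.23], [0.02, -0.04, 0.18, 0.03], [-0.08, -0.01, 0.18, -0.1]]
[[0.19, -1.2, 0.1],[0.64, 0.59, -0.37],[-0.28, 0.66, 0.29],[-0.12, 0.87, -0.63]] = x @ [[0.95, 0.63, 4.53],[-0.01, 3.68, -0.26],[-1.35, 4.63, 0.46],[-2.02, -1.21, 3.51]]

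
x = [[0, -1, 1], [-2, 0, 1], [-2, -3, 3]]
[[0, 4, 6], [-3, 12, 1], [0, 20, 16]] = x@ [[0, -4, 1], [-3, 0, -3], [-3, 4, 3]]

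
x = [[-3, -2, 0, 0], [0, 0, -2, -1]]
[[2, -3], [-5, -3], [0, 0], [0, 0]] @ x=[[-6, -4, 6, 3], [15, 10, 6, 3], [0, 0, 0, 0], [0, 0, 0, 0]]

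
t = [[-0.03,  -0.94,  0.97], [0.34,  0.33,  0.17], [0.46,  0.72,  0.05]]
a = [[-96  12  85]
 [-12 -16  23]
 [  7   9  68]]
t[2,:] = [0.457, 0.716, 0.05]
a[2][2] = 68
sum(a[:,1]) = 5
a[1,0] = -12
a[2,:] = [7, 9, 68]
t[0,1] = -0.941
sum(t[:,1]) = 0.1080000000000001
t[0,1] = -0.941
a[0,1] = 12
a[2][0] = 7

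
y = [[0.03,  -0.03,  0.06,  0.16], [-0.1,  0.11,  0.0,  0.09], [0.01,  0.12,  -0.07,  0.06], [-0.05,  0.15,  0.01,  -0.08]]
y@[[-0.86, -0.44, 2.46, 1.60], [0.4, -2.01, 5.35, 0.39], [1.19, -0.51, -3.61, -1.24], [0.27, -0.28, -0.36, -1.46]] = [[0.08, -0.03, -0.36, -0.27],[0.15, -0.20, 0.31, -0.25],[-0.03, -0.23, 0.9, 0.06],[0.09, -0.26, 0.67, 0.08]]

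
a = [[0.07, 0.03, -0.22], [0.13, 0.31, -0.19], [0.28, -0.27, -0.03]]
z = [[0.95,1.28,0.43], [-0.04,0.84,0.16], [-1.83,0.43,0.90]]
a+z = [[1.02, 1.31, 0.21], [0.09, 1.15, -0.03], [-1.55, 0.16, 0.87]]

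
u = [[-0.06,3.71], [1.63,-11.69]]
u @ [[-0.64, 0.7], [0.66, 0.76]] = [[2.49, 2.78], [-8.76, -7.74]]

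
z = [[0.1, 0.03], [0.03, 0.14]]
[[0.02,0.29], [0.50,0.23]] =z@ [[-0.9, 2.61],  [3.75, 1.1]]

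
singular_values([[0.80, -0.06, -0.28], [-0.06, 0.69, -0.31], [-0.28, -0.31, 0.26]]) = [0.95, 0.8, 0.0]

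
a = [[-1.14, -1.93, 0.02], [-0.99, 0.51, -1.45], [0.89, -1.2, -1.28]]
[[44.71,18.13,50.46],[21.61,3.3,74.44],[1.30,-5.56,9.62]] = a @ [[-20.48, -8.74, -36.41], [-11.12, -4.21, -4.93], [-4.83, 2.21, -28.21]]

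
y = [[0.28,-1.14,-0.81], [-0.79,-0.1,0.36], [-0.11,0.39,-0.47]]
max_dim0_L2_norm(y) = 1.21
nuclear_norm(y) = 2.88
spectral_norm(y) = 1.47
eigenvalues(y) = [(1.21+0j), (-0.75+0.12j), (-0.75-0.12j)]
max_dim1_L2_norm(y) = 1.43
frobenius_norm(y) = 1.78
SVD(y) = [[-0.96,-0.24,0.14], [0.27,-0.89,0.38], [0.03,0.4,0.92]] @ diag([1.466559586139144, 0.8432028408945477, 0.5666674063423318]) @ [[-0.33, 0.74, 0.59], [0.7, 0.61, -0.37], [-0.63, 0.29, -0.72]]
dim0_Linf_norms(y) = [0.79, 1.14, 0.81]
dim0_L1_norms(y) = [1.18, 1.63, 1.64]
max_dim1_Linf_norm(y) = 1.14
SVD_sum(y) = [[0.47, -1.04, -0.83],[-0.13, 0.30, 0.24],[-0.02, 0.04, 0.03]] + [[-0.14, -0.12, 0.07], [-0.52, -0.46, 0.28], [0.23, 0.21, -0.12]] + [[-0.05,0.02,-0.06], [-0.13,0.06,-0.15], [-0.33,0.15,-0.37]]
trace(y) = -0.29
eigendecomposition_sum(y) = [[0.65+0.00j, -0.70+0.00j, -0.46+0.00j],  [(-0.43+0j), (0.46-0j), (0.31-0j)],  [-0.14+0.00j, (0.15-0j), (0.1-0j)]] + [[-0.18-0.03j, -0.22+0.01j, (-0.17-0.18j)], [-0.18-0.28j, -0.28-0.28j, 0.03-0.44j], [0.02+0.39j, 0.12+0.44j, -0.29+0.43j]] + [[-0.18+0.03j,  (-0.22-0.01j),  (-0.17+0.18j)], [-0.18+0.28j,  -0.28+0.28j,  (0.03+0.44j)], [0.02-0.39j,  0.12-0.44j,  (-0.29-0.43j)]]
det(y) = 0.70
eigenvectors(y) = [[0.82+0.00j,0.07-0.34j,0.07+0.34j], [-0.54+0.00j,0.53-0.31j,(0.53+0.31j)], [(-0.18+0j),-0.71+0.00j,-0.71-0.00j]]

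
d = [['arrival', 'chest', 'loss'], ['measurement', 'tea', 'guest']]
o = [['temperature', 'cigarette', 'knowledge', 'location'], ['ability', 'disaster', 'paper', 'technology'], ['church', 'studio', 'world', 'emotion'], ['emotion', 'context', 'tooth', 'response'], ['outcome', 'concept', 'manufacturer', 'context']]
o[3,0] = 'emotion'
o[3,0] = 'emotion'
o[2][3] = 'emotion'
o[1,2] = 'paper'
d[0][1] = 'chest'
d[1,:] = ['measurement', 'tea', 'guest']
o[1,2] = 'paper'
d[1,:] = ['measurement', 'tea', 'guest']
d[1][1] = 'tea'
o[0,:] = ['temperature', 'cigarette', 'knowledge', 'location']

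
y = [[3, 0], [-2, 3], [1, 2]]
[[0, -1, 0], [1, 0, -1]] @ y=[[2, -3], [2, -2]]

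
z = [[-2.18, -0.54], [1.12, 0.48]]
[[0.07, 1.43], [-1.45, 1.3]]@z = [[1.45, 0.65], [4.62, 1.41]]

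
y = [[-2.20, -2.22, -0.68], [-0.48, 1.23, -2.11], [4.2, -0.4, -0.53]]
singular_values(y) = [4.81, 2.59, 2.16]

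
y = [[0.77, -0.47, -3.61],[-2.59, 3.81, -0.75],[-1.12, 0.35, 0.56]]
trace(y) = 5.14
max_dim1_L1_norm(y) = 7.15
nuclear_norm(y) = 9.17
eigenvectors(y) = [[-0.28,0.79,-0.61], [0.94,0.46,-0.74], [0.17,0.39,0.30]]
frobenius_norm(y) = 6.11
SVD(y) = [[0.18, 0.96, 0.21],[-0.96, 0.22, -0.16],[-0.2, -0.17, 0.97]] @ diag([4.7737071542053435, 3.759507698503175, 0.6331839154495914]) @ [[0.60,-0.80,-0.01], [0.10,0.09,-0.99], [-0.8,-0.59,-0.13]]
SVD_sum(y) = [[0.53, -0.70, -0.01], [-2.75, 3.68, 0.05], [-0.57, 0.77, 0.01]] + [[0.35, 0.31, -3.58], [0.08, 0.07, -0.82], [-0.06, -0.05, 0.63]] + [[-0.1, -0.08, -0.02], [0.08, 0.06, 0.01], [-0.49, -0.36, -0.08]]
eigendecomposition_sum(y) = [[0.87, -0.97, -0.62],[-2.89, 3.22, 2.06],[-0.51, 0.57, 0.36]] + [[-0.67, 0.03, -1.29],[-0.39, 0.02, -0.75],[-0.33, 0.01, -0.64]] + [[0.57,0.47,-1.70], [0.69,0.57,-2.06], [-0.28,-0.23,0.84]]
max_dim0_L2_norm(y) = 3.85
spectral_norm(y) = 4.77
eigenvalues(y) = [4.46, -1.29, 1.98]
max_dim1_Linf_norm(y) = 3.81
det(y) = -11.36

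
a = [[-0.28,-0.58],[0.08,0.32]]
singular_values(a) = [0.72, 0.06]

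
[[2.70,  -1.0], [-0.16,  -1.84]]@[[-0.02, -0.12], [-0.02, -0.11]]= [[-0.03, -0.21], [0.04, 0.22]]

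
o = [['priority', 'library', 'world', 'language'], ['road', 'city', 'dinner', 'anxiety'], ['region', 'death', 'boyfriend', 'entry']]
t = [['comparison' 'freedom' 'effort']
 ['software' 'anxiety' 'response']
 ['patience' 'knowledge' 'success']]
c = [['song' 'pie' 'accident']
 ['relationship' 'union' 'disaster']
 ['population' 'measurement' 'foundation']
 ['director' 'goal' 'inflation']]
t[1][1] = 'anxiety'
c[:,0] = ['song', 'relationship', 'population', 'director']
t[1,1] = 'anxiety'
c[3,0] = 'director'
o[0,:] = ['priority', 'library', 'world', 'language']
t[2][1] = 'knowledge'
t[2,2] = 'success'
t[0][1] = 'freedom'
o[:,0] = ['priority', 'road', 'region']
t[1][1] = 'anxiety'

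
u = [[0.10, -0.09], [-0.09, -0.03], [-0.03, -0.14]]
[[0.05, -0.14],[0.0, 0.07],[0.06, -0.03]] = u @ [[0.12, -0.96],  [-0.45, 0.44]]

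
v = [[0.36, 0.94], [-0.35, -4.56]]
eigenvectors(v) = [[1.00, -0.19],[-0.07, 0.98]]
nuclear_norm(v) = 4.96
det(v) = -1.31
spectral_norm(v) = 4.67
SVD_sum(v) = [[0.09, 0.96],[-0.41, -4.55]] + [[0.27, -0.02], [0.06, -0.01]]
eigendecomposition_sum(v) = [[0.30,0.06], [-0.02,-0.0]] + [[0.06, 0.88],[-0.33, -4.56]]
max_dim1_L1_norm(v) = 4.91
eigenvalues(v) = [0.29, -4.49]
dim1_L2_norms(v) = [1.01, 4.57]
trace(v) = -4.20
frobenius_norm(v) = 4.68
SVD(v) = [[-0.21, 0.98], [0.98, 0.21]] @ diag([4.674446438346936, 0.2808033030889077]) @ [[-0.09, -1.00], [1.0, -0.09]]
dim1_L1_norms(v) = [1.3, 4.91]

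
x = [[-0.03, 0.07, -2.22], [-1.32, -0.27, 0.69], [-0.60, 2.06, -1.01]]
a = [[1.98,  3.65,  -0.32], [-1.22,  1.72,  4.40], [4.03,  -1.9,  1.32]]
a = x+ [[2.01, 3.58, 1.9], [0.10, 1.99, 3.71], [4.63, -3.96, 2.33]]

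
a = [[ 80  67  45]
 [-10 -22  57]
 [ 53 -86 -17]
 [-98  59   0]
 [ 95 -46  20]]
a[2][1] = -86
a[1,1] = -22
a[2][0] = 53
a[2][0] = 53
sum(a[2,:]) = -50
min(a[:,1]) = -86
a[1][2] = 57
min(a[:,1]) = -86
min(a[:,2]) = -17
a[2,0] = 53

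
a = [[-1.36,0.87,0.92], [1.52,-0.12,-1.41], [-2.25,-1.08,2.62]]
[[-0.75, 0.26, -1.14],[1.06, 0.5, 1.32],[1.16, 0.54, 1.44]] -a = [[0.61,-0.61,-2.06], [-0.46,0.62,2.73], [3.41,1.62,-1.18]]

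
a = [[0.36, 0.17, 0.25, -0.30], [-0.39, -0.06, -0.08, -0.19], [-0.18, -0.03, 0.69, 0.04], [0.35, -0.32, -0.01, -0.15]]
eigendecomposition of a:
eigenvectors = [[(0.64+0j), (0.64-0j), (-0.3+0j), 0.15+0.00j], [(-0.19+0.49j), (-0.19-0.49j), (0.33+0j), 0.66+0.00j], [0.08+0.17j, 0.08-0.17j, -0.86+0.00j, (0.02+0j)], [0.13-0.51j, 0.13+0.51j, (-0.25+0j), (0.74+0j)]]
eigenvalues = [(0.28+0.44j), (0.28-0.44j), (0.65+0j), (-0.36+0j)]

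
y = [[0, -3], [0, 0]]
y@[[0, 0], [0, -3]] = [[0, 9], [0, 0]]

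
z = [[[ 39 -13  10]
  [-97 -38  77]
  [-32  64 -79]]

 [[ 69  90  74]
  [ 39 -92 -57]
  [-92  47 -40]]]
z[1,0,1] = 90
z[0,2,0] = -32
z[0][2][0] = -32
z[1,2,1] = 47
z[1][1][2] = -57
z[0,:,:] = [[39, -13, 10], [-97, -38, 77], [-32, 64, -79]]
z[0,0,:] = [39, -13, 10]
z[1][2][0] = -92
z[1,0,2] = 74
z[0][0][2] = 10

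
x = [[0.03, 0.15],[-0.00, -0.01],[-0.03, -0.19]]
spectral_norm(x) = 0.25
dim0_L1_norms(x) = [0.06, 0.35]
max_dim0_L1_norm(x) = 0.35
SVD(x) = [[-0.62,-0.75], [0.04,-0.33], [0.78,-0.58]] @ diag([0.2459130156757682, 0.005175782187202079]) @ [[-0.17, -0.99], [-0.99, 0.17]]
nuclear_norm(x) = 0.25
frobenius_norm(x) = 0.25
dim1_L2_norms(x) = [0.15, 0.01, 0.19]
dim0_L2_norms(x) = [0.04, 0.24]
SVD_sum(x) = [[0.03, 0.15], [-0.00, -0.01], [-0.03, -0.19]] + [[0.0, -0.0], [0.0, -0.0], [0.00, -0.00]]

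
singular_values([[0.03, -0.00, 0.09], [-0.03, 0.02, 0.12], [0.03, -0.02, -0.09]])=[0.18, 0.05, 0.0]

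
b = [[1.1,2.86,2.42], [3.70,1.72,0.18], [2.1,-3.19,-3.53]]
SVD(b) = [[0.6, 0.28, 0.75],[0.20, 0.86, -0.47],[-0.78, 0.43, 0.46]] @ diag([6.197552704923973, 4.531390458762086, 0.1750456509869352]) @ [[-0.04, 0.73, 0.68],[0.97, 0.2, -0.16],[0.25, -0.65, 0.72]]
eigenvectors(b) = [[-0.58, -0.24, -0.43], [-0.80, 0.67, 0.20], [0.17, -0.7, 0.88]]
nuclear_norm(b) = 10.90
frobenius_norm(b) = 7.68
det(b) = -4.92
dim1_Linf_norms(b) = [2.86, 3.7, 3.53]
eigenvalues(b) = [4.35, 0.21, -5.28]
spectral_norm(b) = 6.20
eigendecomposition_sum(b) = [[2.33,1.62,0.75], [3.23,2.24,1.04], [-0.69,-0.48,-0.22]] + [[0.05, -0.03, 0.03], [-0.13, 0.08, -0.08], [0.14, -0.08, 0.09]] + [[-1.28, 1.27, 1.64], [0.61, -0.6, -0.78], [2.64, -2.63, -3.40]]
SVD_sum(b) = [[-0.14, 2.7, 2.52], [-0.05, 0.91, 0.84], [0.18, -3.52, -3.28]] + [[1.21, 0.24, -0.19], [3.77, 0.76, -0.6], [1.90, 0.38, -0.30]] + [[0.03, -0.09, 0.09],[-0.02, 0.05, -0.06],[0.02, -0.05, 0.06]]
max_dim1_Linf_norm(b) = 3.7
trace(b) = -0.71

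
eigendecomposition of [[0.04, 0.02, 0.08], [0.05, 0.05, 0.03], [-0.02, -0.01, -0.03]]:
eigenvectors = [[-0.28+0.00j, -0.74+0.00j, -0.74-0.00j],[(-0.95+0j), 0.54+0.25j, (0.54-0.25j)],[0.17+0.00j, 0.23-0.18j, 0.23+0.18j]]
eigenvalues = [(0.06+0j), 0.01j, -0.01j]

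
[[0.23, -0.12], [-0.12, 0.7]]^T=[[0.23, -0.12],[-0.12, 0.7]]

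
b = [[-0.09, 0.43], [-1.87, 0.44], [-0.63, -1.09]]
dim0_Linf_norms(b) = [1.87, 1.09]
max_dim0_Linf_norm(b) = 1.87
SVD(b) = [[-0.06, 0.34], [-0.96, 0.24], [-0.28, -0.91]] @ diag([1.978613528108205, 1.2464303054672585]) @ [[1.00,-0.07], [0.07,1.0]]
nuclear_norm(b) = 3.23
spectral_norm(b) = 1.98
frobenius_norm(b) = 2.34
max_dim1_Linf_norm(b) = 1.87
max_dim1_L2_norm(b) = 1.92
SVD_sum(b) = [[-0.12, 0.01], [-1.89, 0.14], [-0.55, 0.04]] + [[0.03,0.42], [0.02,0.30], [-0.08,-1.13]]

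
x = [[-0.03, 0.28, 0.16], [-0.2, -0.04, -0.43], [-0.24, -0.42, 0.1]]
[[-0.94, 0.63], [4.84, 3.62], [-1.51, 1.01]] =x @ [[-2.19, -11.09],[2.37, 3.08],[-10.45, -3.54]]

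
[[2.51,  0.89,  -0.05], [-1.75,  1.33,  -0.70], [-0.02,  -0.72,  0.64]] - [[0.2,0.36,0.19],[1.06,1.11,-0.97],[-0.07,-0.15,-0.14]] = [[2.31, 0.53, -0.24],[-2.81, 0.22, 0.27],[0.05, -0.57, 0.78]]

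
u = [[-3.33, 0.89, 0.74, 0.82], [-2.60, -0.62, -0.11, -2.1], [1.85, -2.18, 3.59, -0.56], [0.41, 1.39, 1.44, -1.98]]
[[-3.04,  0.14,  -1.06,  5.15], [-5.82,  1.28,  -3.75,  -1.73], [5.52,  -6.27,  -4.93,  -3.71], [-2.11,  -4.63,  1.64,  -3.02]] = u@ [[1.24, -0.55, 0.78, -0.93], [-0.65, -0.72, 1.93, 0.58], [0.72, -1.84, -0.56, 0.08], [1.39, 0.38, 0.28, 1.8]]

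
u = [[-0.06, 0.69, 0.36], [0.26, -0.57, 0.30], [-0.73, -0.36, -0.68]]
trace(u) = -1.31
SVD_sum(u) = [[0.3, 0.32, 0.38], [0.01, 0.01, 0.01], [-0.53, -0.56, -0.67]] + [[-0.26, 0.40, -0.13], [0.35, -0.55, 0.18], [-0.14, 0.22, -0.07]] + [[-0.11, -0.03, 0.11], [-0.1, -0.03, 0.10], [-0.06, -0.02, 0.06]]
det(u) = -0.24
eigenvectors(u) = [[(0.47+0.38j),0.47-0.38j,-0.49+0.00j], [(0.03+0.24j),(0.03-0.24j),0.78+0.00j], [-0.76+0.00j,(-0.76-0j),(-0.38+0j)]]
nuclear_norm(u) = 2.29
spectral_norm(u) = 1.18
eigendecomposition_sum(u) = [[(0.08+0.25j), (0.17+0.19j), 0.24+0.07j], [(-0.05+0.09j), (-0.01+0.1j), 0.05+0.09j], [(-0.28-0.18j), (-0.32-0.05j), -0.29+0.12j]] + [[0.08-0.25j, (0.17-0.19j), 0.24-0.07j],[-0.05-0.09j, -0.01-0.10j, 0.05-0.09j],[-0.28+0.18j, (-0.32+0.05j), -0.29-0.12j]] + [[-0.22-0.00j, (0.35-0j), -0.13+0.00j], [0.36+0.00j, -0.56+0.00j, (0.2-0j)], [(-0.17-0j), 0.27-0.00j, (-0.1+0j)]]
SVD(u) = [[0.5, -0.56, 0.66], [0.02, 0.77, 0.64], [-0.87, -0.31, 0.39]] @ diag([1.1770260285581422, 0.8813230126609095, 0.2336225063022524]) @ [[0.52, 0.55, 0.66], [0.52, -0.81, 0.27], [-0.68, -0.20, 0.70]]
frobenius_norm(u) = 1.49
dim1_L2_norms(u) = [0.78, 0.69, 1.06]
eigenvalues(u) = [(-0.22+0.48j), (-0.22-0.48j), (-0.88+0j)]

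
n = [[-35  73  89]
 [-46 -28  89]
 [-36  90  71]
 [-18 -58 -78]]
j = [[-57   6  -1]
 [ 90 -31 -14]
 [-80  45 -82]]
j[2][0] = -80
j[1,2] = -14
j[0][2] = -1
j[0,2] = -1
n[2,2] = 71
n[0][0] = -35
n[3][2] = -78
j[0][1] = 6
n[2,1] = 90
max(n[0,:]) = 89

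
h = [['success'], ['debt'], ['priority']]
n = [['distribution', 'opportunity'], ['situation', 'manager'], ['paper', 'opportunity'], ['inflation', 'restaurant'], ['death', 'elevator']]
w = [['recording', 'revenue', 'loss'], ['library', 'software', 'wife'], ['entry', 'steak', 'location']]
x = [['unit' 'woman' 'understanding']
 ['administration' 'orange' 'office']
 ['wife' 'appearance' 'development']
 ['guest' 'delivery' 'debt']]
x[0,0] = 'unit'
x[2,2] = 'development'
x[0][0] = 'unit'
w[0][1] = 'revenue'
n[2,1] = 'opportunity'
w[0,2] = 'loss'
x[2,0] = 'wife'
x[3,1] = 'delivery'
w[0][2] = 'loss'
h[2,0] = 'priority'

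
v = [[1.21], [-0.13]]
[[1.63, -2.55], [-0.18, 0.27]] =v@[[1.35, -2.11]]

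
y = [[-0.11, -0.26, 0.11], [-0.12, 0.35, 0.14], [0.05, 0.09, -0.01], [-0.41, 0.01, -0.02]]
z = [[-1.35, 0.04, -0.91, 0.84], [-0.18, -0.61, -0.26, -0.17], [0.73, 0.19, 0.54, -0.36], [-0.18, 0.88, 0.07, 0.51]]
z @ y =[[-0.25, 0.29, -0.15], [0.15, -0.19, -0.1], [0.07, -0.08, 0.11], [-0.29, 0.37, 0.09]]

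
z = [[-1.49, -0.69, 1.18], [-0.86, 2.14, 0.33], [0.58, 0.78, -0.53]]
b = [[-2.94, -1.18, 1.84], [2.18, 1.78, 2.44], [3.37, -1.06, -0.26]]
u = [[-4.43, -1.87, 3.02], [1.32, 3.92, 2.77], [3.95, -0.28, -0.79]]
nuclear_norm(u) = 13.49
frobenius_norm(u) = 8.56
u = b + z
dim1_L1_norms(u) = [9.32, 8.01, 5.02]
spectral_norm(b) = 5.05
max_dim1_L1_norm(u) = 9.32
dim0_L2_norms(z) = [1.82, 2.38, 1.33]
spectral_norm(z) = 2.39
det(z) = -0.00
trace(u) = -1.30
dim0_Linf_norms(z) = [1.49, 2.14, 1.18]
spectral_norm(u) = 6.81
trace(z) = 0.12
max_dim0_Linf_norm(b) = 3.37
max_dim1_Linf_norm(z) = 2.14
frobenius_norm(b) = 6.31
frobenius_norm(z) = 3.28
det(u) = -60.01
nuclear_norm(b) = 10.24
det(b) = -31.90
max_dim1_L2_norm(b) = 3.72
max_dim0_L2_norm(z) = 2.38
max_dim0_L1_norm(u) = 9.7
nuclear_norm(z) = 4.63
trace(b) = -1.42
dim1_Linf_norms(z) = [1.49, 2.14, 0.78]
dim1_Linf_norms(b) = [2.94, 2.44, 3.37]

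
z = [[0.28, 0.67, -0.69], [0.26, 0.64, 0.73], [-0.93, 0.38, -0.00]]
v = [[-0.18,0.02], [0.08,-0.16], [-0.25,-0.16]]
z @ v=[[0.18, 0.01], [-0.18, -0.21], [0.2, -0.08]]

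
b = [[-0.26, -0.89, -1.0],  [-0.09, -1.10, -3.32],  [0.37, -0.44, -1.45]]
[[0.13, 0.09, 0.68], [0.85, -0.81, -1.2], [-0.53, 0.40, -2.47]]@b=[[0.21, -0.51, -1.41], [-0.59, 0.66, 3.58], [-0.81, 1.12, 2.78]]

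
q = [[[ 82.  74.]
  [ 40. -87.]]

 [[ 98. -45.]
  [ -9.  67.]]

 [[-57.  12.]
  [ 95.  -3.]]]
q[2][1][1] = -3.0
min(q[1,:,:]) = -45.0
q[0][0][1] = 74.0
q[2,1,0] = 95.0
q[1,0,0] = 98.0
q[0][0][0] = 82.0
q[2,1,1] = -3.0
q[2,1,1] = -3.0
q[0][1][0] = 40.0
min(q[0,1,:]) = -87.0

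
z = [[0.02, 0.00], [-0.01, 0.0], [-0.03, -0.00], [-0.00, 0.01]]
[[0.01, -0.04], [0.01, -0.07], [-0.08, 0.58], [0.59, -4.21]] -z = [[-0.01, -0.04],  [0.02, -0.07],  [-0.05, 0.58],  [0.59, -4.22]]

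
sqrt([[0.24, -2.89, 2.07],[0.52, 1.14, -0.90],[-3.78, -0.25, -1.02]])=[[(1.36-0.08j), -0.86-0.17j, 0.87-0.04j], [-0.22+0.26j, (0.73+0.52j), (-0.54+0.11j)], [(-2.12+0.39j), -1.36+0.78j, (0.45+0.17j)]]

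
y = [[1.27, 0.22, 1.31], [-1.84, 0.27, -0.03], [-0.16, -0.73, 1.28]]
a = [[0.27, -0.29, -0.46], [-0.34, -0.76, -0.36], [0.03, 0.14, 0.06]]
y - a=[[1.00, 0.51, 1.77], [-1.5, 1.03, 0.33], [-0.19, -0.87, 1.22]]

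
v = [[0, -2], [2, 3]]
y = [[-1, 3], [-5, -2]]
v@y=[[10, 4], [-17, 0]]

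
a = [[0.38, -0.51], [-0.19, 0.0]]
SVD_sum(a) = [[0.4, -0.49], [-0.08, 0.09]] + [[-0.02, -0.02], [-0.11, -0.09]]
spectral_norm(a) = 0.65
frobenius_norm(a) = 0.66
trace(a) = 0.38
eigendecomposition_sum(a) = [[0.42, -0.39],[-0.14, 0.13]] + [[-0.04, -0.12], [-0.05, -0.13]]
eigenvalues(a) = [0.55, -0.17]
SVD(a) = [[-0.98,0.19], [0.19,0.98]] @ diag([0.6466410020022819, 0.14985130806731314]) @ [[-0.63, 0.77],  [-0.77, -0.63]]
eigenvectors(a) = [[0.95, 0.68], [-0.32, 0.74]]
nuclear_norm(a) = 0.80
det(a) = -0.10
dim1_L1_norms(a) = [0.89, 0.19]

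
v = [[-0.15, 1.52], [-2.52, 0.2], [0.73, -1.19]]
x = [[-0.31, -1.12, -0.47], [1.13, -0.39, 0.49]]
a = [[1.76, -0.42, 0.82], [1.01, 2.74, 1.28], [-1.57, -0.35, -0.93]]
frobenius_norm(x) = 1.80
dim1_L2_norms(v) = [1.53, 2.53, 1.4]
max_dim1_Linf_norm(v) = 2.52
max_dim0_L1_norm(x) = 1.51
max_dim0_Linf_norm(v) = 2.52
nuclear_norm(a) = 5.76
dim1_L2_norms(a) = [1.99, 3.19, 1.86]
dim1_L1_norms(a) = [3.0, 5.03, 2.85]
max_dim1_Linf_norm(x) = 1.13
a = v @ x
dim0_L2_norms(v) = [2.63, 1.94]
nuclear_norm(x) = 2.54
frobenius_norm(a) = 4.19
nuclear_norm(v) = 4.51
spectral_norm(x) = 1.33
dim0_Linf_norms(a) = [1.76, 2.74, 1.28]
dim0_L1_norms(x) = [1.44, 1.51, 0.96]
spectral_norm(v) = 2.75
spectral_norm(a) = 3.58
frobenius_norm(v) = 3.27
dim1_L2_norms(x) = [1.25, 1.29]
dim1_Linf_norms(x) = [1.12, 1.13]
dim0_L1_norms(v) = [3.4, 2.91]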